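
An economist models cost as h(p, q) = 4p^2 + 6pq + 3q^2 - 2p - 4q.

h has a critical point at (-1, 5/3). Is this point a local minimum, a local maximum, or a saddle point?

local minimum

The Hessian of h is constant: H = [[8, 6], [6, 6]].
det(H) = 8·6 − 6² = 12.
det(H) > 0 and tr(H) = 14 > 0, so H is positive definite and the point is a local minimum.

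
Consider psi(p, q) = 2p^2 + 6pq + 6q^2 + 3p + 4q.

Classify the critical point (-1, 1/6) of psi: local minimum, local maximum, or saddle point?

The Hessian of psi is constant: H = [[4, 6], [6, 12]].
det(H) = 4·12 − 6² = 12.
det(H) > 0 and tr(H) = 16 > 0, so H is positive definite and the point is a local minimum.

local minimum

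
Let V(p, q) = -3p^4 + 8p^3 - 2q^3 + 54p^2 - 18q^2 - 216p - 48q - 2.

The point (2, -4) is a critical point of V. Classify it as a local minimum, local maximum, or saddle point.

The mixed partial ∂²V/∂p∂q is 0, so the Hessian at any point is diag(V_pp, V_qq) = diag(12(-3p^2 + 4p + 9), -12(q + 3)).
At (2, -4): H = diag(60, 12).
Both eigenvalues are positive, so H is positive definite: a local minimum.

local minimum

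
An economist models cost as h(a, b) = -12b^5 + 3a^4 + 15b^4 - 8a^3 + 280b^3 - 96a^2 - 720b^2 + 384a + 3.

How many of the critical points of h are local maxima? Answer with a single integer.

h separates as a function of a plus a function of b, so ∇h=0 decouples.
∂h/∂a = 12(a - 4)(a - 2)(a + 4) = 0 at a ∈ {-4, 2, 4}; ∂h/∂b = -60b(b - 3)(b - 2)(b + 4) = 0 at b ∈ {-4, 0, 2, 3}.
The Hessian is diagonal: diag(h_aa, h_bb). Second derivatives: h_aa(-4)=576, h_aa(2)=-144, h_aa(4)=192; h_bb(-4)=10080, h_bb(0)=-1440, h_bb(2)=720, h_bb(3)=-1260.
Local maxima occur where both diagonal entries negative: (2, 0), (2, 3). Count: 2.

2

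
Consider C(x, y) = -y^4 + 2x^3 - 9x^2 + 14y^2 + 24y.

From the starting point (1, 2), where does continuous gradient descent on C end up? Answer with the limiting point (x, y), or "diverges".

C is separable, so gradient descent decouples: x follows -∂C/∂x, y follows -∂C/∂y.
∂C/∂x = 6x(x - 3); at x=1 this is -12, so x increases.
∂C/∂y = -4(y - 3)(y + 1)(y + 2); at y=2 this is 48, so y decreases.
x converges to its nearest critical value 3 (a local min of the x-part); y converges to -1. The iterate converges to (3, -1).

(3, -1)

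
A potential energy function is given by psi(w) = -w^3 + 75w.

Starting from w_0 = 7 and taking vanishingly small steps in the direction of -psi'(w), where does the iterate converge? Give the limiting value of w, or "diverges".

psi'(w) = -3(w - 5)(w + 5), so psi'(7) = -72.
Gradient descent moves in the -psi' direction, i.e. w is increasing.
There is no critical point above w=7, and psi' keeps the same sign, so the iterate runs off to +∞.

diverges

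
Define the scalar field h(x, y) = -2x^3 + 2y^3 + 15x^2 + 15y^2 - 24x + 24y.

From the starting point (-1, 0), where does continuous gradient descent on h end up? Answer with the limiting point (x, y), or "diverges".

(1, -1)

h is separable, so gradient descent decouples: x follows -∂h/∂x, y follows -∂h/∂y.
∂h/∂x = -6(x - 4)(x - 1); at x=-1 this is -60, so x increases.
∂h/∂y = 6(y + 1)(y + 4); at y=0 this is 24, so y decreases.
x converges to its nearest critical value 1 (a local min of the x-part); y converges to -1. The iterate converges to (1, -1).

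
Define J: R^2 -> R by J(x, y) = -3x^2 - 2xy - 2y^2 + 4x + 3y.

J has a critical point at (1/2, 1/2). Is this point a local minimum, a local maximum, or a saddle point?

The Hessian of J is constant: H = [[-6, -2], [-2, -4]].
det(H) = (-6)·(-4) − (-2)² = 20.
det(H) > 0 and tr(H) = -10 < 0, so H is negative definite and the point is a local maximum.

local maximum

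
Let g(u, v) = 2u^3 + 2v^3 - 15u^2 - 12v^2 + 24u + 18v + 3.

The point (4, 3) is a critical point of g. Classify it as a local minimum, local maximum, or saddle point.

local minimum

The mixed partial ∂²g/∂u∂v is 0, so the Hessian at any point is diag(g_uu, g_vv) = diag(6(2u - 5), 12(v - 2)).
At (4, 3): H = diag(18, 12).
Both eigenvalues are positive, so H is positive definite: a local minimum.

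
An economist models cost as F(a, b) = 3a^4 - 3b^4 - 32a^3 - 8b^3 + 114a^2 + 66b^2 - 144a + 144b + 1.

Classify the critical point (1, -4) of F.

The mixed partial ∂²F/∂a∂b is 0, so the Hessian at any point is diag(F_aa, F_bb) = diag(12(3a^2 - 16a + 19), 12(-3b^2 - 4b + 11)).
At (1, -4): H = diag(72, -252).
The eigenvalues have opposite signs, so H is indefinite: a saddle point.

saddle point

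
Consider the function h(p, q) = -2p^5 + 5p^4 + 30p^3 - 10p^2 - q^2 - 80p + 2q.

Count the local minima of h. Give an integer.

h separates as a function of p plus a function of q, so ∇h=0 decouples.
∂h/∂p = -10(p - 4)(p - 1)(p + 1)(p + 2) = 0 at p ∈ {-2, -1, 1, 4}; ∂h/∂q = -2(q - 1) = 0 at q ∈ {1}.
The Hessian is diagonal: diag(h_pp, h_qq). Second derivatives: h_pp(-2)=180, h_pp(-1)=-100, h_pp(1)=180, h_pp(4)=-900; h_qq(1)=-2.
Local minima occur where both diagonal entries positive: none. Count: 0.

0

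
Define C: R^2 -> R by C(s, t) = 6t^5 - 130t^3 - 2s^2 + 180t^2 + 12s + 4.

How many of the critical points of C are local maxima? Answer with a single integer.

C separates as a function of s plus a function of t, so ∇C=0 decouples.
∂C/∂s = -4(s - 3) = 0 at s ∈ {3}; ∂C/∂t = 30t(t - 3)(t - 1)(t + 4) = 0 at t ∈ {-4, 0, 1, 3}.
The Hessian is diagonal: diag(C_ss, C_tt). Second derivatives: C_ss(3)=-4; C_tt(-4)=-4200, C_tt(0)=360, C_tt(1)=-300, C_tt(3)=1260.
Local maxima occur where both diagonal entries negative: (3, -4), (3, 1). Count: 2.

2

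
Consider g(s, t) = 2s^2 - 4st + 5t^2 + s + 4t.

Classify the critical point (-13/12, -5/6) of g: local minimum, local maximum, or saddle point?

The Hessian of g is constant: H = [[4, -4], [-4, 10]].
det(H) = 4·10 − (-4)² = 24.
det(H) > 0 and tr(H) = 14 > 0, so H is positive definite and the point is a local minimum.

local minimum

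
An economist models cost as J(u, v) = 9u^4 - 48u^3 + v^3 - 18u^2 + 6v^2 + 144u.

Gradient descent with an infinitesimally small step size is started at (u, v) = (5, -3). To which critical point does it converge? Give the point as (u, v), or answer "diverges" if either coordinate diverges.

J is separable, so gradient descent decouples: u follows -∂J/∂u, v follows -∂J/∂v.
∂J/∂u = 36(u - 4)(u - 1)(u + 1); at u=5 this is 864, so u decreases.
∂J/∂v = 3v(v + 4); at v=-3 this is -9, so v increases.
u converges to its nearest critical value 4 (a local min of the u-part); v converges to 0. The iterate converges to (4, 0).

(4, 0)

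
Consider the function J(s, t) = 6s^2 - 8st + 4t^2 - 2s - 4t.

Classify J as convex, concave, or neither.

convex

J is quadratic, so its Hessian is the constant matrix H = [[12, -8], [-8, 8]].
det(H) = 32, tr(H) = 20.
det(H) > 0 and tr(H) > 0, so H is positive definite everywhere: convex.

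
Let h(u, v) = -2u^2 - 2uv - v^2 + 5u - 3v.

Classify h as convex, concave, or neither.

h is quadratic, so its Hessian is the constant matrix H = [[-4, -2], [-2, -2]].
det(H) = 4, tr(H) = -6.
det(H) > 0 and tr(H) < 0, so H is negative definite everywhere: concave.

concave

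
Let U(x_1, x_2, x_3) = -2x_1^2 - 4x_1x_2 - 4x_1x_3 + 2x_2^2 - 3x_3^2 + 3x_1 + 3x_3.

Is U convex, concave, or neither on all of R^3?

U is quadratic, so its Hessian is the constant matrix H = [[-4, -4, -4], [-4, 4, 0], [-4, 0, -6]].
Leading principal minors: -4, -32, 128.
Neither pattern holds ⇒ H is indefinite ⇒ neither convex nor concave.

neither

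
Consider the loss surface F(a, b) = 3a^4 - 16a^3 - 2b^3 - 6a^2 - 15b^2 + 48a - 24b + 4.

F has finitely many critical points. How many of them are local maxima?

1

F separates as a function of a plus a function of b, so ∇F=0 decouples.
∂F/∂a = 12(a - 4)(a - 1)(a + 1) = 0 at a ∈ {-1, 1, 4}; ∂F/∂b = -6(b + 1)(b + 4) = 0 at b ∈ {-4, -1}.
The Hessian is diagonal: diag(F_aa, F_bb). Second derivatives: F_aa(-1)=120, F_aa(1)=-72, F_aa(4)=180; F_bb(-4)=18, F_bb(-1)=-18.
Local maxima occur where both diagonal entries negative: (1, -1). Count: 1.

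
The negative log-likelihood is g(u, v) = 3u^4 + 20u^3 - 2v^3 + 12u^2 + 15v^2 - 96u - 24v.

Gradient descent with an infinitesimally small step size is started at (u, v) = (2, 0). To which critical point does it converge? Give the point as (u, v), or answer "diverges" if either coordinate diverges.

g is separable, so gradient descent decouples: u follows -∂g/∂u, v follows -∂g/∂v.
∂g/∂u = 12(u - 1)(u + 2)(u + 4); at u=2 this is 288, so u decreases.
∂g/∂v = -6(v - 4)(v - 1); at v=0 this is -24, so v increases.
u converges to its nearest critical value 1 (a local min of the u-part); v converges to 1. The iterate converges to (1, 1).

(1, 1)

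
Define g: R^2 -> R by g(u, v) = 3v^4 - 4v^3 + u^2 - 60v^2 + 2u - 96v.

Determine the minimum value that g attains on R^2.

g(u,v) separates as P(u) + Q(v), so its minimum is min P + min Q.
P'(u) = 2u + 2 vanishes at u ∈ {-1}; Q'(v) = 12(v - 4)(v + 1)(v + 2) vanishes at v ∈ {-2, -1, 4}.
Local minima of P (where P''>0): P(-1)=-1. Local minima of Q: Q(-2)=32, Q(4)=-832.
So the global minimum of g is P(-1) + Q(4) = -1 − 832 = -833, attained at (-1, 4).

-833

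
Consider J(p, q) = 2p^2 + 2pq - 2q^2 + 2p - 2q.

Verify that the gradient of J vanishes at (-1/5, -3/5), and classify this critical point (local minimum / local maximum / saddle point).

saddle point

∇J = (4p + 2q + 2, 2p - 4q - 2); substituting (-1/5, -3/5) gives ∇J = (0, 0), so (-1/5, -3/5) is indeed a critical point.
The Hessian of J is constant: H = [[4, 2], [2, -4]].
det(H) = 4·(-4) − 2² = -20.
Since det(H) < 0, H is indefinite and the critical point is a saddle point.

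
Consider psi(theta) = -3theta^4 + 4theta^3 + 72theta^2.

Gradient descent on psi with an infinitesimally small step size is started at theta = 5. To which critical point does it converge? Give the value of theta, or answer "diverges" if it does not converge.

diverges

psi'(theta) = -12theta(theta - 4)(theta + 3), so psi'(5) = -480.
Gradient descent moves in the -psi' direction, i.e. theta is increasing.
There is no critical point above theta=5, and psi' keeps the same sign, so the iterate runs off to +∞.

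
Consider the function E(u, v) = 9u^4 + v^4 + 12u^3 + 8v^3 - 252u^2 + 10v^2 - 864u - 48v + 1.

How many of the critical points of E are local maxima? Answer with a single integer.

1

E separates as a function of u plus a function of v, so ∇E=0 decouples.
∂E/∂u = 36(u - 4)(u + 2)(u + 3) = 0 at u ∈ {-3, -2, 4}; ∂E/∂v = 4(v - 1)(v + 3)(v + 4) = 0 at v ∈ {-4, -3, 1}.
The Hessian is diagonal: diag(E_uu, E_vv). Second derivatives: E_uu(-3)=252, E_uu(-2)=-216, E_uu(4)=1512; E_vv(-4)=20, E_vv(-3)=-16, E_vv(1)=80.
Local maxima occur where both diagonal entries negative: (-2, -3). Count: 1.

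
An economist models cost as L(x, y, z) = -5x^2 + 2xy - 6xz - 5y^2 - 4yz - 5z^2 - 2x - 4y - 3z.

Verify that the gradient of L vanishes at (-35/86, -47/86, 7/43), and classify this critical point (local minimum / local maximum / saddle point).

∇L = (-10x + 2y - 6z - 2, 2x - 10y - 4z - 4, -6x - 4y - 10z - 3); substituting (-35/86, -47/86, 7/43) gives ∇L = (0, 0, 0), so (-35/86, -47/86, 7/43) is indeed a critical point.
The Hessian is constant: H = [[-10, 2, -6], [2, -10, -4], [-6, -4, -10]].
Leading principal minors: Δ₁ = -10, Δ₂ = 96, Δ₃ = -344.
The minors alternate sign starting negative (−, +, −), so H is negative definite: a local maximum.

local maximum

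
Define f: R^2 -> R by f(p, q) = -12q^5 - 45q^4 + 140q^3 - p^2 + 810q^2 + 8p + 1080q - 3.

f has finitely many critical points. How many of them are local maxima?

2

f separates as a function of p plus a function of q, so ∇f=0 decouples.
∂f/∂p = -2(p - 4) = 0 at p ∈ {4}; ∂f/∂q = -60(q - 3)(q + 1)(q + 2)(q + 3) = 0 at q ∈ {-3, -2, -1, 3}.
The Hessian is diagonal: diag(f_pp, f_qq). Second derivatives: f_pp(4)=-2; f_qq(-3)=720, f_qq(-2)=-300, f_qq(-1)=480, f_qq(3)=-7200.
Local maxima occur where both diagonal entries negative: (4, -2), (4, 3). Count: 2.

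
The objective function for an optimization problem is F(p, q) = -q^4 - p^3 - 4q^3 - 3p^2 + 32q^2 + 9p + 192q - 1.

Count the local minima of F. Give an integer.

F separates as a function of p plus a function of q, so ∇F=0 decouples.
∂F/∂p = -3(p - 1)(p + 3) = 0 at p ∈ {-3, 1}; ∂F/∂q = -4(q - 4)(q + 3)(q + 4) = 0 at q ∈ {-4, -3, 4}.
The Hessian is diagonal: diag(F_pp, F_qq). Second derivatives: F_pp(-3)=12, F_pp(1)=-12; F_qq(-4)=-32, F_qq(-3)=28, F_qq(4)=-224.
Local minima occur where both diagonal entries positive: (-3, -3). Count: 1.

1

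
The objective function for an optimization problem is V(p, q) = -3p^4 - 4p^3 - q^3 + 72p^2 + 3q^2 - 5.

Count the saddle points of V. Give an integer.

V separates as a function of p plus a function of q, so ∇V=0 decouples.
∂V/∂p = -12p(p - 3)(p + 4) = 0 at p ∈ {-4, 0, 3}; ∂V/∂q = -3q(q - 2) = 0 at q ∈ {0, 2}.
The Hessian is diagonal: diag(V_pp, V_qq). Second derivatives: V_pp(-4)=-336, V_pp(0)=144, V_pp(3)=-252; V_qq(0)=6, V_qq(2)=-6.
Saddle points occur where the two diagonal entries have opposite signs: (-4, 0), (0, 2), (3, 0). Count: 3.

3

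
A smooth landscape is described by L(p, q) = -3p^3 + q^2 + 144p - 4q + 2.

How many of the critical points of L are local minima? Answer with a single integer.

1

L separates as a function of p plus a function of q, so ∇L=0 decouples.
∂L/∂p = -9(p - 4)(p + 4) = 0 at p ∈ {-4, 4}; ∂L/∂q = 2(q - 2) = 0 at q ∈ {2}.
The Hessian is diagonal: diag(L_pp, L_qq). Second derivatives: L_pp(-4)=72, L_pp(4)=-72; L_qq(2)=2.
Local minima occur where both diagonal entries positive: (-4, 2). Count: 1.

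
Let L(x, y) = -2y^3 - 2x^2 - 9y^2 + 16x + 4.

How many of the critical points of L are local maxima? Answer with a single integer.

1

L separates as a function of x plus a function of y, so ∇L=0 decouples.
∂L/∂x = -4(x - 4) = 0 at x ∈ {4}; ∂L/∂y = -6y(y + 3) = 0 at y ∈ {-3, 0}.
The Hessian is diagonal: diag(L_xx, L_yy). Second derivatives: L_xx(4)=-4; L_yy(-3)=18, L_yy(0)=-18.
Local maxima occur where both diagonal entries negative: (4, 0). Count: 1.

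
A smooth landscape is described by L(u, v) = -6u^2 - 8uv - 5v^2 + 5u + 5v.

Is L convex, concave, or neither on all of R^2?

concave

L is quadratic, so its Hessian is the constant matrix H = [[-12, -8], [-8, -10]].
det(H) = 56, tr(H) = -22.
det(H) > 0 and tr(H) < 0, so H is negative definite everywhere: concave.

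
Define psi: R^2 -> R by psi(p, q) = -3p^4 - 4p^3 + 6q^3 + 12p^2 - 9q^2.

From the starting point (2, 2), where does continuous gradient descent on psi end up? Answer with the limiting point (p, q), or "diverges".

diverges

psi is separable, so gradient descent decouples: p follows -∂psi/∂p, q follows -∂psi/∂q.
∂psi/∂p = -12p(p - 1)(p + 2); at p=2 this is -96, so p increases.
∂psi/∂q = 18q(q - 1); at q=2 this is 36, so q decreases.
The p-coordinate has no critical point in that direction and runs off to infinity.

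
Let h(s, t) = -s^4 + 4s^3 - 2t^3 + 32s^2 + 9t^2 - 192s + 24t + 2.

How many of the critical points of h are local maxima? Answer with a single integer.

2

h separates as a function of s plus a function of t, so ∇h=0 decouples.
∂h/∂s = -4(s - 4)(s - 3)(s + 4) = 0 at s ∈ {-4, 3, 4}; ∂h/∂t = -6(t - 4)(t + 1) = 0 at t ∈ {-1, 4}.
The Hessian is diagonal: diag(h_ss, h_tt). Second derivatives: h_ss(-4)=-224, h_ss(3)=28, h_ss(4)=-32; h_tt(-1)=30, h_tt(4)=-30.
Local maxima occur where both diagonal entries negative: (-4, 4), (4, 4). Count: 2.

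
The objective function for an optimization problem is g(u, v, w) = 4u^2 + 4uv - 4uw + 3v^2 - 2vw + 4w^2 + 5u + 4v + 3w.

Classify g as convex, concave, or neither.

g is quadratic, so its Hessian is the constant matrix H = [[8, 4, -4], [4, 6, -2], [-4, -2, 8]].
Leading principal minors: 8, 32, 192.
All positive ⇒ H ≻ 0 ⇒ convex.

convex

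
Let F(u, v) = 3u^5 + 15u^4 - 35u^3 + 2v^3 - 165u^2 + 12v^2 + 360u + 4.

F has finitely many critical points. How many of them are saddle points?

4

F separates as a function of u plus a function of v, so ∇F=0 decouples.
∂F/∂u = 15(u - 2)(u - 1)(u + 3)(u + 4) = 0 at u ∈ {-4, -3, 1, 2}; ∂F/∂v = 6v(v + 4) = 0 at v ∈ {-4, 0}.
The Hessian is diagonal: diag(F_uu, F_vv). Second derivatives: F_uu(-4)=-450, F_uu(-3)=300, F_uu(1)=-300, F_uu(2)=450; F_vv(-4)=-24, F_vv(0)=24.
Saddle points occur where the two diagonal entries have opposite signs: (-4, 0), (-3, -4), (1, 0), (2, -4). Count: 4.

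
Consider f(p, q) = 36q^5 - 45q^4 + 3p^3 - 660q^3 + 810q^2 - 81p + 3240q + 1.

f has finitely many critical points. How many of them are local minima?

f separates as a function of p plus a function of q, so ∇f=0 decouples.
∂f/∂p = 9(p - 3)(p + 3) = 0 at p ∈ {-3, 3}; ∂f/∂q = 180(q - 3)(q - 2)(q + 1)(q + 3) = 0 at q ∈ {-3, -1, 2, 3}.
The Hessian is diagonal: diag(f_pp, f_qq). Second derivatives: f_pp(-3)=-54, f_pp(3)=54; f_qq(-3)=-10800, f_qq(-1)=4320, f_qq(2)=-2700, f_qq(3)=4320.
Local minima occur where both diagonal entries positive: (3, -1), (3, 3). Count: 2.

2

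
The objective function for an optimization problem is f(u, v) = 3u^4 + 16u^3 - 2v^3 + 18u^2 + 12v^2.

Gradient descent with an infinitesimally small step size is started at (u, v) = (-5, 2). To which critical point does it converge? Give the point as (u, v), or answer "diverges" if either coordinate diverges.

(-3, 0)

f is separable, so gradient descent decouples: u follows -∂f/∂u, v follows -∂f/∂v.
∂f/∂u = 12u(u + 1)(u + 3); at u=-5 this is -480, so u increases.
∂f/∂v = -6v(v - 4); at v=2 this is 24, so v decreases.
u converges to its nearest critical value -3 (a local min of the u-part); v converges to 0. The iterate converges to (-3, 0).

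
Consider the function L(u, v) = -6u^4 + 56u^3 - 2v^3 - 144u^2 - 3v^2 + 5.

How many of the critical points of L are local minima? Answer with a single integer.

1

L separates as a function of u plus a function of v, so ∇L=0 decouples.
∂L/∂u = -24u(u - 4)(u - 3) = 0 at u ∈ {0, 3, 4}; ∂L/∂v = -6v(v + 1) = 0 at v ∈ {-1, 0}.
The Hessian is diagonal: diag(L_uu, L_vv). Second derivatives: L_uu(0)=-288, L_uu(3)=72, L_uu(4)=-96; L_vv(-1)=6, L_vv(0)=-6.
Local minima occur where both diagonal entries positive: (3, -1). Count: 1.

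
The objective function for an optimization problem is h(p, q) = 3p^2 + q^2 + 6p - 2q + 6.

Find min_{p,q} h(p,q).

h(p,q) separates as A(p) + B(q) + 6, so its minimum is min A + min B + 6.
A'(p) = 6p + 6 vanishes at p ∈ {-1}; B'(q) = 2q - 2 vanishes at q ∈ {1}.
Local minima of A (where A''>0): A(-1)=-3. Local minima of B: B(1)=-1.
So the global minimum of h is A(-1) + B(1) + 6 = -3 − 1 + 6 = 2, attained at (-1, 1).

2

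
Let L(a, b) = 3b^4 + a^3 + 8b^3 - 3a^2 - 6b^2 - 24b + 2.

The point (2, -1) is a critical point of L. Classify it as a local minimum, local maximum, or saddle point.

saddle point

The mixed partial ∂²L/∂a∂b is 0, so the Hessian at any point is diag(L_aa, L_bb) = diag(6(a - 1), 12(3b^2 + 4b - 1)).
At (2, -1): H = diag(6, -24).
The eigenvalues have opposite signs, so H is indefinite: a saddle point.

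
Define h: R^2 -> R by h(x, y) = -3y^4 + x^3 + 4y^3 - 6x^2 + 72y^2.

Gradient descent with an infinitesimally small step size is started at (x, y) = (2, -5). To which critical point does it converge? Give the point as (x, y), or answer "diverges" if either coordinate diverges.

h is separable, so gradient descent decouples: x follows -∂h/∂x, y follows -∂h/∂y.
∂h/∂x = 3x(x - 4); at x=2 this is -12, so x increases.
∂h/∂y = -12y(y - 4)(y + 3); at y=-5 this is 1080, so y decreases.
The y-coordinate has no critical point in that direction and runs off to infinity.

diverges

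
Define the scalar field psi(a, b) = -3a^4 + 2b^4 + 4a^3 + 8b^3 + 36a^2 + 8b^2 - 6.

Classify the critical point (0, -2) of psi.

local minimum

The mixed partial ∂²psi/∂a∂b is 0, so the Hessian at any point is diag(psi_aa, psi_bb) = diag(12(-3a^2 + 2a + 6), 8(3b^2 + 6b + 2)).
At (0, -2): H = diag(72, 16).
Both eigenvalues are positive, so H is positive definite: a local minimum.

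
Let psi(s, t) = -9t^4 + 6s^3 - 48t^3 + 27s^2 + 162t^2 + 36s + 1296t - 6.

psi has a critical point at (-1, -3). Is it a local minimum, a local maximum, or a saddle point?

The mixed partial ∂²psi/∂s∂t is 0, so the Hessian at any point is diag(psi_ss, psi_tt) = diag(18(2s + 3), 36(-3t^2 - 8t + 9)).
At (-1, -3): H = diag(18, 216).
Both eigenvalues are positive, so H is positive definite: a local minimum.

local minimum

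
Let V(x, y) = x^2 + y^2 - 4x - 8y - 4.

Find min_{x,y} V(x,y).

V(x,y) separates as P(x) + Q(y) − 4, so its minimum is min P + min Q − 4.
P'(x) = 2x - 4 vanishes at x ∈ {2}; Q'(y) = 2y - 8 vanishes at y ∈ {4}.
Local minima of P (where P''>0): P(2)=-4. Local minima of Q: Q(4)=-16.
So the global minimum of V is P(2) + Q(4) − 4 = -4 − 16 − 4 = -24, attained at (2, 4).

-24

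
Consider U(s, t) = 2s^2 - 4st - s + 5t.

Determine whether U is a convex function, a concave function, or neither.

U is quadratic, so its Hessian is the constant matrix H = [[4, -4], [-4, 0]].
det(H) = -16, tr(H) = 4.
det(H) < 0, so H is indefinite: neither convex nor concave.

neither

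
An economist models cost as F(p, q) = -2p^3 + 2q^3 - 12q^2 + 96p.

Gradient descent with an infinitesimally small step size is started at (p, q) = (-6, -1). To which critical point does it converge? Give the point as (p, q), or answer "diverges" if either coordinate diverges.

F is separable, so gradient descent decouples: p follows -∂F/∂p, q follows -∂F/∂q.
∂F/∂p = -6(p - 4)(p + 4); at p=-6 this is -120, so p increases.
∂F/∂q = 6q(q - 4); at q=-1 this is 30, so q decreases.
The q-coordinate has no critical point in that direction and runs off to infinity.

diverges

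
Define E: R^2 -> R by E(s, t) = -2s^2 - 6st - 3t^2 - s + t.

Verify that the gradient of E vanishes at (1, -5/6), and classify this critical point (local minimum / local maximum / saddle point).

∇E = (-4s - 6t - 1, -6s - 6t + 1); substituting (1, -5/6) gives ∇E = (0, 0), so (1, -5/6) is indeed a critical point.
The Hessian of E is constant: H = [[-4, -6], [-6, -6]].
det(H) = (-4)·(-6) − (-6)² = -12.
Since det(H) < 0, H is indefinite and the critical point is a saddle point.

saddle point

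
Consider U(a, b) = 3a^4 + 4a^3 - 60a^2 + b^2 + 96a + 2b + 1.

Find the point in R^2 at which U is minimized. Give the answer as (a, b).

U(a,b) separates as P(a) + Q(b) + 1, so its minimum is min P + min Q + 1.
P'(a) = 12(a - 2)(a - 1)(a + 4) vanishes at a ∈ {-4, 1, 2}; Q'(b) = 2b + 2 vanishes at b ∈ {-1}.
Local minima of P (where P''>0): P(-4)=-832, P(2)=32. Local minima of Q: Q(-1)=-1.
So the global minimum of U is P(-4) + Q(-1) + 1 = -832 − 1 + 1 = -832, attained at (-4, -1).

(-4, -1)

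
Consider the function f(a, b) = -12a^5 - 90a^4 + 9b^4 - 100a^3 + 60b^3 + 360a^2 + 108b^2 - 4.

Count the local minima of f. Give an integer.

f separates as a function of a plus a function of b, so ∇f=0 decouples.
∂f/∂a = -60a(a - 1)(a + 3)(a + 4) = 0 at a ∈ {-4, -3, 0, 1}; ∂f/∂b = 36b(b + 2)(b + 3) = 0 at b ∈ {-3, -2, 0}.
The Hessian is diagonal: diag(f_aa, f_bb). Second derivatives: f_aa(-4)=1200, f_aa(-3)=-720, f_aa(0)=720, f_aa(1)=-1200; f_bb(-3)=108, f_bb(-2)=-72, f_bb(0)=216.
Local minima occur where both diagonal entries positive: (-4, -3), (-4, 0), (0, -3), (0, 0). Count: 4.

4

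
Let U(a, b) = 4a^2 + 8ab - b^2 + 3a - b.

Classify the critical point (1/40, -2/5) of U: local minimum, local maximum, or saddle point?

saddle point

The Hessian of U is constant: H = [[8, 8], [8, -2]].
det(H) = 8·(-2) − 8² = -80.
Since det(H) < 0, H is indefinite and the critical point is a saddle point.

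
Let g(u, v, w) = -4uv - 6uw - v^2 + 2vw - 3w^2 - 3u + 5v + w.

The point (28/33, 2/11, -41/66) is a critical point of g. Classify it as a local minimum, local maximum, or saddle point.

saddle point

The Hessian is constant: H = [[0, -4, -6], [-4, -2, 2], [-6, 2, -6]].
Leading principal minors: Δ₁ = 0, Δ₂ = -16, Δ₃ = 264.
The minors fit neither the all-positive nor the alternating-sign pattern, so H is indefinite: a saddle point.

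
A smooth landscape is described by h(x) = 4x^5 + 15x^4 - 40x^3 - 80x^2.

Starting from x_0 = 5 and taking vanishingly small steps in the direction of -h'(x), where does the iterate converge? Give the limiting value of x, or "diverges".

h'(x) = 20x(x - 2)(x + 1)(x + 4), so h'(5) = 16200.
Gradient descent moves in the -h' direction, i.e. x is decreasing.
The nearest critical point in that direction is x = 2, where h'' = 720 > 0 (a local minimum). The iterate converges there.

2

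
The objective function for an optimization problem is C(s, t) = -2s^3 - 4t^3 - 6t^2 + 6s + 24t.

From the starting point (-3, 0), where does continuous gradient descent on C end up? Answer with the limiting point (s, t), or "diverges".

C is separable, so gradient descent decouples: s follows -∂C/∂s, t follows -∂C/∂t.
∂C/∂s = -6(s - 1)(s + 1); at s=-3 this is -48, so s increases.
∂C/∂t = -12(t - 1)(t + 2); at t=0 this is 24, so t decreases.
s converges to its nearest critical value -1 (a local min of the s-part); t converges to -2. The iterate converges to (-1, -2).

(-1, -2)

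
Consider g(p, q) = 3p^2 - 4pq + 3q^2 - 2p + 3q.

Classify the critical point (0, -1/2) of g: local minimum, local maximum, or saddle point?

local minimum

The Hessian of g is constant: H = [[6, -4], [-4, 6]].
det(H) = 6·6 − (-4)² = 20.
det(H) > 0 and tr(H) = 12 > 0, so H is positive definite and the point is a local minimum.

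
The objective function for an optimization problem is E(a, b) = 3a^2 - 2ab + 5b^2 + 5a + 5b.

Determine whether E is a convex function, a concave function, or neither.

E is quadratic, so its Hessian is the constant matrix H = [[6, -2], [-2, 10]].
det(H) = 56, tr(H) = 16.
det(H) > 0 and tr(H) > 0, so H is positive definite everywhere: convex.

convex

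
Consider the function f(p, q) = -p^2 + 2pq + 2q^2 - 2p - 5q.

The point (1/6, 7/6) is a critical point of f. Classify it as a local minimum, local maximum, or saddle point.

saddle point

The Hessian of f is constant: H = [[-2, 2], [2, 4]].
det(H) = (-2)·4 − 2² = -12.
Since det(H) < 0, H is indefinite and the critical point is a saddle point.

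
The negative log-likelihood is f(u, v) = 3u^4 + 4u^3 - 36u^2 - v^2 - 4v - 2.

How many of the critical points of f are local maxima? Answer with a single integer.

f separates as a function of u plus a function of v, so ∇f=0 decouples.
∂f/∂u = 12u(u - 2)(u + 3) = 0 at u ∈ {-3, 0, 2}; ∂f/∂v = -2(v + 2) = 0 at v ∈ {-2}.
The Hessian is diagonal: diag(f_uu, f_vv). Second derivatives: f_uu(-3)=180, f_uu(0)=-72, f_uu(2)=120; f_vv(-2)=-2.
Local maxima occur where both diagonal entries negative: (0, -2). Count: 1.

1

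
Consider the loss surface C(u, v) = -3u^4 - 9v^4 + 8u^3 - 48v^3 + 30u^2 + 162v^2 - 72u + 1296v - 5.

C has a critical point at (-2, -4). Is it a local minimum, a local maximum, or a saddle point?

The mixed partial ∂²C/∂u∂v is 0, so the Hessian at any point is diag(C_uu, C_vv) = diag(12(-3u^2 + 4u + 5), 36(-3v^2 - 8v + 9)).
At (-2, -4): H = diag(-180, -252).
Both eigenvalues are negative, so H is negative definite: a local maximum.

local maximum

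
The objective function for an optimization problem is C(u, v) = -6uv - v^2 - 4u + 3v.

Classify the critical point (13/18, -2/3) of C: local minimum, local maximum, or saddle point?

saddle point

The Hessian of C is constant: H = [[0, -6], [-6, -2]].
det(H) = 0·(-2) − (-6)² = -36.
Since det(H) < 0, H is indefinite and the critical point is a saddle point.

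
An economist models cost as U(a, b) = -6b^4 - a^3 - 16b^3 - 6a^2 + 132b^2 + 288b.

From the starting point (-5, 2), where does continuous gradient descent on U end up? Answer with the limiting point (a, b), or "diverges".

(-4, -1)

U is separable, so gradient descent decouples: a follows -∂U/∂a, b follows -∂U/∂b.
∂U/∂a = -3a(a + 4); at a=-5 this is -15, so a increases.
∂U/∂b = -24(b - 3)(b + 1)(b + 4); at b=2 this is 432, so b decreases.
a converges to its nearest critical value -4 (a local min of the a-part); b converges to -1. The iterate converges to (-4, -1).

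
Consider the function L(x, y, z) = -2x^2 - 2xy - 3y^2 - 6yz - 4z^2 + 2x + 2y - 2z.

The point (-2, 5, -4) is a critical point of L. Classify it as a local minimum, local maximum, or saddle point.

The Hessian is constant: H = [[-4, -2, 0], [-2, -6, -6], [0, -6, -8]].
Leading principal minors: Δ₁ = -4, Δ₂ = 20, Δ₃ = -16.
The minors alternate sign starting negative (−, +, −), so H is negative definite: a local maximum.

local maximum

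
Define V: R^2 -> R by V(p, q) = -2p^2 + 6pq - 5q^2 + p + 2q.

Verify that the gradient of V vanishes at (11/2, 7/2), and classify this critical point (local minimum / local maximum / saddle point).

∇V = (-4p + 6q + 1, 6p - 10q + 2); substituting (11/2, 7/2) gives ∇V = (0, 0), so (11/2, 7/2) is indeed a critical point.
The Hessian of V is constant: H = [[-4, 6], [6, -10]].
det(H) = (-4)·(-10) − 6² = 4.
det(H) > 0 and tr(H) = -14 < 0, so H is negative definite and the point is a local maximum.

local maximum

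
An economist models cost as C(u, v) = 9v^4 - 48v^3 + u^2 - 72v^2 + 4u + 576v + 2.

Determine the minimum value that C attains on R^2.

-914

C(u,v) separates as P(u) + Q(v) + 2, so its minimum is min P + min Q + 2.
P'(u) = 2u + 4 vanishes at u ∈ {-2}; Q'(v) = 36(v - 4)(v - 2)(v + 2) vanishes at v ∈ {-2, 2, 4}.
Local minima of P (where P''>0): P(-2)=-4. Local minima of Q: Q(-2)=-912, Q(4)=384.
So the global minimum of C is P(-2) + Q(-2) + 2 = -4 − 912 + 2 = -914, attained at (-2, -2).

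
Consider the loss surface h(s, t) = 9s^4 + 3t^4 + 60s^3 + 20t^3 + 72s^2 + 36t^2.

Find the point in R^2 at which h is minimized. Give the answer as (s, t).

(-4, 0)

h(s,t) separates as P(s) + Q(t), so its minimum is min P + min Q.
P'(s) = 36s(s + 1)(s + 4) vanishes at s ∈ {-4, -1, 0}; Q'(t) = 12t(t + 2)(t + 3) vanishes at t ∈ {-3, -2, 0}.
Local minima of P (where P''>0): P(-4)=-384, P(0)=0. Local minima of Q: Q(-3)=27, Q(0)=0.
So the global minimum of h is P(-4) + Q(0) = -384 + 0 = -384, attained at (-4, 0).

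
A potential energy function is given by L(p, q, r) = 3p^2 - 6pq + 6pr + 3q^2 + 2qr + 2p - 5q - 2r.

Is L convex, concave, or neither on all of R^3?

neither

L is quadratic, so its Hessian is the constant matrix H = [[6, -6, 6], [-6, 6, 2], [6, 2, 0]].
Leading principal minors: 6, 0, -384.
Neither pattern holds ⇒ H is indefinite ⇒ neither convex nor concave.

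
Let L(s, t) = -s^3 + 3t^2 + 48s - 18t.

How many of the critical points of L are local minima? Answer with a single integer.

L separates as a function of s plus a function of t, so ∇L=0 decouples.
∂L/∂s = -3(s - 4)(s + 4) = 0 at s ∈ {-4, 4}; ∂L/∂t = 6(t - 3) = 0 at t ∈ {3}.
The Hessian is diagonal: diag(L_ss, L_tt). Second derivatives: L_ss(-4)=24, L_ss(4)=-24; L_tt(3)=6.
Local minima occur where both diagonal entries positive: (-4, 3). Count: 1.

1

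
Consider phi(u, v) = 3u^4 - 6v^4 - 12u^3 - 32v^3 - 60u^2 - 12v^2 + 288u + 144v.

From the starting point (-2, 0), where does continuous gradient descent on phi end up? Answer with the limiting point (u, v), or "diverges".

phi is separable, so gradient descent decouples: u follows -∂phi/∂u, v follows -∂phi/∂v.
∂phi/∂u = 12(u - 4)(u - 2)(u + 3); at u=-2 this is 288, so u decreases.
∂phi/∂v = -24(v - 1)(v + 2)(v + 3); at v=0 this is 144, so v decreases.
u converges to its nearest critical value -3 (a local min of the u-part); v converges to -2. The iterate converges to (-3, -2).

(-3, -2)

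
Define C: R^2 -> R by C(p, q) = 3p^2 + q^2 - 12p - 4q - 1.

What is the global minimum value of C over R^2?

C(p,q) separates as A(p) + B(q) − 1, so its minimum is min A + min B − 1.
A'(p) = 6p - 12 vanishes at p ∈ {2}; B'(q) = 2q - 4 vanishes at q ∈ {2}.
Local minima of A (where A''>0): A(2)=-12. Local minima of B: B(2)=-4.
So the global minimum of C is A(2) + B(2) − 1 = -12 − 4 − 1 = -17, attained at (2, 2).

-17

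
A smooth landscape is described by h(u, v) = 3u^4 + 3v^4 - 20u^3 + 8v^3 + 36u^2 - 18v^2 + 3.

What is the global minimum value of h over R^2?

-132

h(u,v) separates as P(u) + Q(v) + 3, so its minimum is min P + min Q + 3.
P'(u) = 12u(u - 3)(u - 2) vanishes at u ∈ {0, 2, 3}; Q'(v) = 12v(v - 1)(v + 3) vanishes at v ∈ {-3, 0, 1}.
Local minima of P (where P''>0): P(0)=0, P(3)=27. Local minima of Q: Q(-3)=-135, Q(1)=-7.
So the global minimum of h is P(0) + Q(-3) + 3 = 0 − 135 + 3 = -132, attained at (0, -3).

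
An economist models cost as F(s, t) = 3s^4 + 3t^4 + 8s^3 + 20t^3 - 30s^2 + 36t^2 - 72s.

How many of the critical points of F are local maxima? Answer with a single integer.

1

F separates as a function of s plus a function of t, so ∇F=0 decouples.
∂F/∂s = 12(s - 2)(s + 1)(s + 3) = 0 at s ∈ {-3, -1, 2}; ∂F/∂t = 12t(t + 2)(t + 3) = 0 at t ∈ {-3, -2, 0}.
The Hessian is diagonal: diag(F_ss, F_tt). Second derivatives: F_ss(-3)=120, F_ss(-1)=-72, F_ss(2)=180; F_tt(-3)=36, F_tt(-2)=-24, F_tt(0)=72.
Local maxima occur where both diagonal entries negative: (-1, -2). Count: 1.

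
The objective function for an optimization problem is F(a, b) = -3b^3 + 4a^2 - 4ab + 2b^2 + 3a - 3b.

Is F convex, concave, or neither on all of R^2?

neither

The term -3b^3 is cubic, so the Hessian is not constant.
∂²F/∂b² = -18b + 4, which takes both signs as b varies (negative for sufficiently large b). A diagonal entry of the Hessian changing sign means the Hessian is neither positive- nor negative-semidefinite on all of R^2.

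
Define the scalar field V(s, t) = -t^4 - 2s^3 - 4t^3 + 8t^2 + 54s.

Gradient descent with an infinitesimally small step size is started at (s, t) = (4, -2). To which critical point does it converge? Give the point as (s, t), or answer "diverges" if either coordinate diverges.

V is separable, so gradient descent decouples: s follows -∂V/∂s, t follows -∂V/∂t.
∂V/∂s = -6(s - 3)(s + 3); at s=4 this is -42, so s increases.
∂V/∂t = -4t(t - 1)(t + 4); at t=-2 this is -48, so t increases.
The s-coordinate has no critical point in that direction and runs off to infinity.

diverges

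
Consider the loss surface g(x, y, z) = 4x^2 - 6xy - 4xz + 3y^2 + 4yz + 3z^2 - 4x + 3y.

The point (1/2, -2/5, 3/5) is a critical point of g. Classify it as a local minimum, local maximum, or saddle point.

The Hessian is constant: H = [[8, -6, -4], [-6, 6, 4], [-4, 4, 6]].
Leading principal minors: Δ₁ = 8, Δ₂ = 12, Δ₃ = 40.
All leading minors are positive, so H is positive definite: a local minimum.

local minimum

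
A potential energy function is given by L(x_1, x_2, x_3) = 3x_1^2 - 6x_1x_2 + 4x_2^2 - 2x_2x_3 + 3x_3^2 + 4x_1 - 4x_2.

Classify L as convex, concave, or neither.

convex

L is quadratic, so its Hessian is the constant matrix H = [[6, -6, 0], [-6, 8, -2], [0, -2, 6]].
Leading principal minors: 6, 12, 48.
All positive ⇒ H ≻ 0 ⇒ convex.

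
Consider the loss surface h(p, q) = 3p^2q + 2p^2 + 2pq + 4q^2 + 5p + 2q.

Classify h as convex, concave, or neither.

The term 3p^2q is cubic, so the Hessian is not constant.
∂²h/∂p² = 6q + 4, which takes both signs as q varies (negative for sufficiently negative q). A diagonal entry of the Hessian changing sign means the Hessian is neither positive- nor negative-semidefinite on all of R^2.

neither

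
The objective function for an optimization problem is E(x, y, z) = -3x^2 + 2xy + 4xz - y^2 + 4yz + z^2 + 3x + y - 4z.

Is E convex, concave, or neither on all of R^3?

E is quadratic, so its Hessian is the constant matrix H = [[-6, 2, 4], [2, -2, 4], [4, 4, 2]].
Leading principal minors: -6, 8, 208.
Neither pattern holds ⇒ H is indefinite ⇒ neither convex nor concave.

neither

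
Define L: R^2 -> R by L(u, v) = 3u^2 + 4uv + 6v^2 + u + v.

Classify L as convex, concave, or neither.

L is quadratic, so its Hessian is the constant matrix H = [[6, 4], [4, 12]].
det(H) = 56, tr(H) = 18.
det(H) > 0 and tr(H) > 0, so H is positive definite everywhere: convex.

convex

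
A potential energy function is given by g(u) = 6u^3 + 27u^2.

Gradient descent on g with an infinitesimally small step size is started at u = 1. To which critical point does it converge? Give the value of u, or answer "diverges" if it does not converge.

0

g'(u) = 18u(u + 3), so g'(1) = 72.
Gradient descent moves in the -g' direction, i.e. u is decreasing.
The nearest critical point in that direction is u = 0, where g'' = 54 > 0 (a local minimum). The iterate converges there.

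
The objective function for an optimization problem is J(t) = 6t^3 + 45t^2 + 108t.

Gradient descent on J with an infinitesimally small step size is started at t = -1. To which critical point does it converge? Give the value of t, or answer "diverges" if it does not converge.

-2

J'(t) = 18(t + 2)(t + 3), so J'(-1) = 36.
Gradient descent moves in the -J' direction, i.e. t is decreasing.
The nearest critical point in that direction is t = -2, where J'' = 18 > 0 (a local minimum). The iterate converges there.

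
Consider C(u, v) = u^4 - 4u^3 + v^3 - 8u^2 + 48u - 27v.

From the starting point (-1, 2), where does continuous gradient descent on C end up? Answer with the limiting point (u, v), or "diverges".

(-2, 3)

C is separable, so gradient descent decouples: u follows -∂C/∂u, v follows -∂C/∂v.
∂C/∂u = 4(u - 3)(u - 2)(u + 2); at u=-1 this is 48, so u decreases.
∂C/∂v = 3(v - 3)(v + 3); at v=2 this is -15, so v increases.
u converges to its nearest critical value -2 (a local min of the u-part); v converges to 3. The iterate converges to (-2, 3).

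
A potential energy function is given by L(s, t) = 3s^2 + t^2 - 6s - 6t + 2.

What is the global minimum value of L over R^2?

L(s,t) separates as P(s) + Q(t) + 2, so its minimum is min P + min Q + 2.
P'(s) = 6s - 6 vanishes at s ∈ {1}; Q'(t) = 2(t - 3) vanishes at t ∈ {3}.
Local minima of P (where P''>0): P(1)=-3. Local minima of Q: Q(3)=-9.
So the global minimum of L is P(1) + Q(3) + 2 = -3 − 9 + 2 = -10, attained at (1, 3).

-10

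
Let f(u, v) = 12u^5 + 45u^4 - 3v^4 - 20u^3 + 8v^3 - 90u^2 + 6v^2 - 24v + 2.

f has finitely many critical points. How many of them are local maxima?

4

f separates as a function of u plus a function of v, so ∇f=0 decouples.
∂f/∂u = 60u(u - 1)(u + 1)(u + 3) = 0 at u ∈ {-3, -1, 0, 1}; ∂f/∂v = -12(v - 2)(v - 1)(v + 1) = 0 at v ∈ {-1, 1, 2}.
The Hessian is diagonal: diag(f_uu, f_vv). Second derivatives: f_uu(-3)=-1440, f_uu(-1)=240, f_uu(0)=-180, f_uu(1)=480; f_vv(-1)=-72, f_vv(1)=24, f_vv(2)=-36.
Local maxima occur where both diagonal entries negative: (-3, -1), (-3, 2), (0, -1), (0, 2). Count: 4.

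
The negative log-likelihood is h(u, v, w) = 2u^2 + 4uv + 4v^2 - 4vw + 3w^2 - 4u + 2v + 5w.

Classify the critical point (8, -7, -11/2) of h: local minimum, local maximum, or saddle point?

local minimum

The Hessian is constant: H = [[4, 4, 0], [4, 8, -4], [0, -4, 6]].
Leading principal minors: Δ₁ = 4, Δ₂ = 16, Δ₃ = 32.
All leading minors are positive, so H is positive definite: a local minimum.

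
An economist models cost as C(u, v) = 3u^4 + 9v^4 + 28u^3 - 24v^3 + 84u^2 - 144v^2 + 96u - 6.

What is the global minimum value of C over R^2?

C(u,v) separates as P(u) + Q(v) − 6, so its minimum is min P + min Q − 6.
P'(u) = 12(u + 1)(u + 2)(u + 4) vanishes at u ∈ {-4, -2, -1}; Q'(v) = 36v(v - 4)(v + 2) vanishes at v ∈ {-2, 0, 4}.
Local minima of P (where P''>0): P(-4)=-64, P(-1)=-37. Local minima of Q: Q(-2)=-240, Q(4)=-1536.
So the global minimum of C is P(-4) + Q(4) − 6 = -64 − 1536 − 6 = -1606, attained at (-4, 4).

-1606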